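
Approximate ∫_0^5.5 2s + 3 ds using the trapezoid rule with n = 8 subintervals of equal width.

Δs = (5.5 − 0)/8 = 0.6875.
f(0) = 3, f(0.6875) = 4.375, f(1.375) = 5.75, f(2.0625) = 7.125, f(2.75) = 8.5, f(3.4375) = 9.875, f(4.125) = 11.25, f(4.8125) = 12.625, f(5.5) = 14.
T_8 = (Δs/2)·[f(s_0) + 2f(s_1) + ... + 2f(s_{7}) + f(s_8)].
Sum = 46.75.

46.75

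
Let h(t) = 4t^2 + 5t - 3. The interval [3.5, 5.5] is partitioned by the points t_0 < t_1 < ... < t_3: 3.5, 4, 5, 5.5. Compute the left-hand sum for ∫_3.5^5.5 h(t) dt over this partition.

173.75

Subinterval widths: 0.5, 1, 0.5.
Left endpoints: 3.5, 4, 5.
h(3.5) = 63.5, h(4) = 81, h(5) = 122.
Sum = Σ Δt_i · h(t_i).
Sum = 173.75.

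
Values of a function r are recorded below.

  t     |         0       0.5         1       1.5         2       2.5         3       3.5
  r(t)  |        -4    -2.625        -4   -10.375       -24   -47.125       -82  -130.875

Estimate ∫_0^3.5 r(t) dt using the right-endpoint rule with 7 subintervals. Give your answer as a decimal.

-150.5

Δt = 0.5.
Sum = 0.5·[(-2.625) + (-4) + (-10.375) + (-24) + (-47.125) + (-82) + (-130.875)] = -150.5.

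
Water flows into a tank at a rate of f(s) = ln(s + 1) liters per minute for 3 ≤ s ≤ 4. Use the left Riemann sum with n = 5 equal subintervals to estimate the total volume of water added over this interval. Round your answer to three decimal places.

Δs = (4 − 3)/5 = 0.2.
Left endpoints: 3, 3.2, 3.4, 3.6, 3.8.
f(3) ≈ 1.386, f(3.2) ≈ 1.435, f(3.4) ≈ 1.482, f(3.6) ≈ 1.526, f(3.8) ≈ 1.569.
Sum = Δs · [f(3) + f(3.2) + f(3.4) + f(3.6) + f(3.8)].
Sum ≈ 1.480.

1.480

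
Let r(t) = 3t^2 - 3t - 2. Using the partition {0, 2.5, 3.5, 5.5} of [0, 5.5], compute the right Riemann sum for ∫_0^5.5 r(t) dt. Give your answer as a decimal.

Subinterval widths: 2.5, 1, 2.
Right endpoints: 2.5, 3.5, 5.5.
r(2.5) = 9.25, r(3.5) = 24.25, r(5.5) = 72.25.
Sum = Σ Δt_i · r(t_i).
Sum = 191.875.

191.875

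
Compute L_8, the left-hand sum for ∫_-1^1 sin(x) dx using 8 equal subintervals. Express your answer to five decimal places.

Δx = (1 − (-1))/8 = 0.25.
Left endpoints: -1, -0.75, -0.5, -0.25, 0, 0.25, 0.5, 0.75.
f(-1) ≈ -0.84147, f(-0.75) ≈ -0.68164, f(-0.5) ≈ -0.47943, f(-0.25) ≈ -0.24740, f(0) ≈ 0.00000, f(0.25) ≈ 0.24740, f(0.5) ≈ 0.47943, f(0.75) ≈ 0.68164.
Sum = Δx · [f(-1) + f(-0.75) + f(-0.5) + ...].
Sum ≈ -0.21037.

-0.21037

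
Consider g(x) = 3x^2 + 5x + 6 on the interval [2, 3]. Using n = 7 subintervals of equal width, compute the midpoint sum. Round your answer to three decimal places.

Δx = (3 − 2)/7 = 1/7.
Midpoints: 29/14, 31/14, 33/14, 2.5, 37/14, 39/14, 41/14.
g(29/14) = 5729/196, g(31/14) = 6229/196, g(33/14) = 6753/196, g(2.5) = 37.25, g(37/14) = 7873/196, g(39/14) = 8469/196, g(41/14) = 9089/196.
Sum = Δx · [g(29/14) + g(31/14) + g(33/14) + ...].
Sum ≈ 37.495.

37.495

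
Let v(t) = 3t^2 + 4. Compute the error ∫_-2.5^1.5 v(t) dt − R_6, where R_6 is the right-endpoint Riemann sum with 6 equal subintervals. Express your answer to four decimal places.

Exact integral: ∫_-2.5^1.5 v(t) dt = 35.
R_6 ≈ 31.888889.
Error ≈ 35 − 31.888889 ≈ 3.1111.

3.1111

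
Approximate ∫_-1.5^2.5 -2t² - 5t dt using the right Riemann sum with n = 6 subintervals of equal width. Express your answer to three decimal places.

Δt = (2.5 − (-1.5))/6 = 2/3.
Right endpoints: -5/6, -1/6, 0.5, 7/6, 11/6, 2.5.
f(-5/6) = 25/9, f(-1/6) = 7/9, f(0.5) = -3, f(7/6) = -77/9, f(11/6) = -143/9, f(2.5) = -25.
Sum = Δt · [f(-5/6) + f(-1/6) + f(0.5) + ...].
Sum ≈ -32.593.

-32.593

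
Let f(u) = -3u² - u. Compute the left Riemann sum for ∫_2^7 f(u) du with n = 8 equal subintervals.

Δu = (7 − 2)/8 = 0.625.
Left endpoints: 2, 2.625, 3.25, 3.875, 4.5, 5.125, 5.75, 6.375.
f(2) = -14, f(2.625) = -23.296875, f(3.25) = -34.9375, f(3.875) = -48.921875, f(4.5) = -65.25, f(5.125) = -83.921875, f(5.75) = -104.9375, f(6.375) = -128.296875.
Sum = Δu · [f(2) + f(2.625) + f(3.25) + ...].
Sum = -314.7265625.

-314.7265625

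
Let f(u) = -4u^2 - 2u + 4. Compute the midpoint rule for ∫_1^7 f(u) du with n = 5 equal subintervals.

Δu = (7 − 1)/5 = 1.2.
Midpoints: 1.6, 2.8, 4, 5.2, 6.4.
f(1.6) = -9.44, f(2.8) = -32.96, f(4) = -68, f(5.2) = -114.56, f(6.4) = -172.64.
Sum = Δu · [f(1.6) + f(2.8) + f(4) + f(5.2) + f(6.4)].
Sum = -477.12.

-477.12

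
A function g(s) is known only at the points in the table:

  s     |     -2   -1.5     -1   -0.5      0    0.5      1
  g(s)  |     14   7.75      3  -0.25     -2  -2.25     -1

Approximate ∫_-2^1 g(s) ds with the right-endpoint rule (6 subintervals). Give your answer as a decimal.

Δs = 0.5.
Sum = 0.5·[7.75 + 3 + (-0.25) + (-2) + (-2.25) + (-1)] = 2.625.

2.625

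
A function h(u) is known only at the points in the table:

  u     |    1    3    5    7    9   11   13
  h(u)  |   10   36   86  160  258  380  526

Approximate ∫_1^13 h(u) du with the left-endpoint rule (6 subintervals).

1860

Δu = 2.
Sum = 2·[10 + 36 + 86 + 160 + 258 + 380] = 1860.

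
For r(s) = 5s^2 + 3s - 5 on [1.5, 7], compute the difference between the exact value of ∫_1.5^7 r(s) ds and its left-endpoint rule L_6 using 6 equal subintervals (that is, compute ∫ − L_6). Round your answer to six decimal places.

110.846644

Exact integral: ∫_1.5^7 r(s) ds ≈ 608.66666667.
L_6 ≈ 497.82002315.
Error ≈ 608.66666667 − 497.82002315 ≈ 110.846644.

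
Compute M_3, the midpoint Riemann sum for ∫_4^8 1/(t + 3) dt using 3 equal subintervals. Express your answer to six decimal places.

Δt = (8 − 4)/3 = 4/3.
Midpoints: 14/3, 6, 22/3.
f(14/3) = 3/23, f(6) = 1/9, f(22/3) = 3/31.
Sum = Δt · [f(14/3) + f(6) + f(22/3)].
Sum ≈ 0.451093.

0.451093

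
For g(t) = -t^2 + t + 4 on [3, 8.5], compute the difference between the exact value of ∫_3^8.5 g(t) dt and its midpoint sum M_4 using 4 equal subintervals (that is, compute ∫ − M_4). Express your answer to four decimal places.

Exact integral: ∫_3^8.5 g(t) dt ≈ -142.083333.
M_4 ≈ -141.216797.
Error ≈ -142.083333 − (-141.216797) ≈ -0.8665.

-0.8665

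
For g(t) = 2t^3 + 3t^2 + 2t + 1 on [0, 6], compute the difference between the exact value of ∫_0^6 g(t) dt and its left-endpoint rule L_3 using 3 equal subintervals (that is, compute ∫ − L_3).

Exact integral: ∫_0^6 g(t) dt = 906.
L_3 = 438.
Error = 906 − 438 = 468.

468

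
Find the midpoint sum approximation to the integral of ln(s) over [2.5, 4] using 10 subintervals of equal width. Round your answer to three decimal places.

Δs = (4 − 2.5)/10 = 0.15.
Midpoints: 2.575, 2.725, 2.875, 3.025, 3.175, 3.325, 3.475, 3.625, 3.775, 3.925.
f(2.575) ≈ 0.946, f(2.725) ≈ 1.002, f(2.875) ≈ 1.056, f(3.025) ≈ 1.107, f(3.175) ≈ 1.155, f(3.325) ≈ 1.201, f(3.475) ≈ 1.246, f(3.625) ≈ 1.288, f(3.775) ≈ 1.328, f(3.925) ≈ 1.367.
Sum = Δs · [f(2.575) + f(2.725) + f(2.875) + ...].
Sum ≈ 1.755.

1.755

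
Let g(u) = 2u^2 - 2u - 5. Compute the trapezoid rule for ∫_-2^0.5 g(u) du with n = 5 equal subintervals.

-3.125

Δu = (0.5 − (-2))/5 = 0.5.
g(-2) = 7, g(-1.5) = 2.5, g(-1) = -1, g(-0.5) = -3.5, g(0) = -5, g(0.5) = -5.5.
T_5 = (Δu/2)·[g(u_0) + 2g(u_1) + ... + 2g(u_{4}) + g(u_5)].
Sum = -3.125.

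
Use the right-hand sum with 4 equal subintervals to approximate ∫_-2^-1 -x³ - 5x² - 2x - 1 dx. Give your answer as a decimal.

-5.171875

Δx = (-1 − (-2))/4 = 0.25.
Right endpoints: -1.75, -1.5, -1.25, -1.
f(-1.75) = -7.453125, f(-1.5) = -5.875, f(-1.25) = -4.359375, f(-1) = -3.
Sum = Δx · [f(-1.75) + f(-1.5) + f(-1.25) + f(-1)].
Sum = -5.171875.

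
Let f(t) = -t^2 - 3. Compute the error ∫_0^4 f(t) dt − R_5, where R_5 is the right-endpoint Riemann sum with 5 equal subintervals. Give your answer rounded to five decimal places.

Exact integral: ∫_0^4 f(t) dt ≈ -33.3333333.
R_5 = -40.16.
Error ≈ -33.3333333 − (-40.16) ≈ 6.82667.

6.82667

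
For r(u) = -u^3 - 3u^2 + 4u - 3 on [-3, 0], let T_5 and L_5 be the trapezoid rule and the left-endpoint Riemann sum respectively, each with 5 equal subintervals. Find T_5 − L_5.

3.6

T_5 = -33.48.
L_5 = -37.08.
T_5 − L_5 = 3.6.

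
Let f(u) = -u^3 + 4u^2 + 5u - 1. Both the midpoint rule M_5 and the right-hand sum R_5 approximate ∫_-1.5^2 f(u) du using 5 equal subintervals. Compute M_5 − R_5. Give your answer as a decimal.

M_5 = 12.8428125.
R_5 = 18.83.
M_5 − R_5 = -5.9871875.

-5.9871875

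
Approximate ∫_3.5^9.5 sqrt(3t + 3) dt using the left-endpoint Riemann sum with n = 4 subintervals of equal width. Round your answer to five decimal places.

Δt = (9.5 − 3.5)/4 = 1.5.
Left endpoints: 3.5, 5, 6.5, 8.
f(3.5) ≈ 3.67423, f(5) ≈ 4.24264, f(6.5) ≈ 4.74342, f(8) ≈ 5.19615.
Sum = Δt · [f(3.5) + f(5) + f(6.5) + f(8)].
Sum ≈ 26.78467.

26.78467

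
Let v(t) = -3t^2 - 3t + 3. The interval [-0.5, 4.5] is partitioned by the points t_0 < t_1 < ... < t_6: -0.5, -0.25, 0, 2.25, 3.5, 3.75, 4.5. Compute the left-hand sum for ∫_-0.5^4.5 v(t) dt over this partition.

-63.984375

Subinterval widths: 0.25, 0.25, 2.25, 1.25, 0.25, 0.75.
Left endpoints: -0.5, -0.25, 0, 2.25, 3.5, 3.75.
v(-0.5) = 3.75, v(-0.25) = 3.5625, v(0) = 3, v(2.25) = -18.9375, v(3.5) = -44.25, v(3.75) = -50.4375.
Sum = Σ Δt_i · v(t_i).
Sum = -63.984375.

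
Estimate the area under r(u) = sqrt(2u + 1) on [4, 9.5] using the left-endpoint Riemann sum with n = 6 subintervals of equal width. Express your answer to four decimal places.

20.1318

Δu = (9.5 − 4)/6 = 11/12.
Left endpoints: 4, 59/12, 35/6, 6.75, 23/3, 103/12.
r(4) ≈ 3.0000, r(59/12) ≈ 3.2914, r(35/6) ≈ 3.5590, r(6.75) ≈ 3.8079, r(23/3) ≈ 4.0415, r(103/12) ≈ 4.2622.
Sum = Δu · [r(4) + r(59/12) + r(35/6) + ...].
Sum ≈ 20.1318.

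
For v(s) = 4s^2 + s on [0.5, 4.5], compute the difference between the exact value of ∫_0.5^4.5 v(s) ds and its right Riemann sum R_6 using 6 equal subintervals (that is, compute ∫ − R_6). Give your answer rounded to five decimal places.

Exact integral: ∫_0.5^4.5 v(s) ds ≈ 131.3333333.
R_6 ≈ 160.5185185.
Error ≈ 131.3333333 − 160.5185185 ≈ -29.18519.

-29.18519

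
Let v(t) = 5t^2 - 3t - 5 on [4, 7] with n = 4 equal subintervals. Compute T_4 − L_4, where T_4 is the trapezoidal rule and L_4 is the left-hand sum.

58.5

T_4 = 401.90625.
L_4 = 343.40625.
T_4 − L_4 = 58.5.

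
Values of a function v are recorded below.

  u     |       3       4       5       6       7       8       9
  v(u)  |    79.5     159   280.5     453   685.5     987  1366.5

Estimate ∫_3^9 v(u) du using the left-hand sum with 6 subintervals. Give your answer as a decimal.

2644.5

Δu = 1.
Sum = 1·[79.5 + 159 + 280.5 + 453 + 685.5 + 987] = 2644.5.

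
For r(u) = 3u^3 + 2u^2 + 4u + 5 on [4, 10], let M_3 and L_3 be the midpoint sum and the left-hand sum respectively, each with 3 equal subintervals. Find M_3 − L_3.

2610

M_3 = 8000.
L_3 = 5390.
M_3 − L_3 = 2610.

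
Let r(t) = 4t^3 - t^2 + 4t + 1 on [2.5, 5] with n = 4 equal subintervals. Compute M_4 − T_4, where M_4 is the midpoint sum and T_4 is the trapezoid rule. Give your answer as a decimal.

-10.7421875

M_4 = 585.8984375.
T_4 = 596.640625.
M_4 − T_4 = -10.7421875.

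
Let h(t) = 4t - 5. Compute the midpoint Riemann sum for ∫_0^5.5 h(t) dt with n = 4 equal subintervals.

Δt = (5.5 − 0)/4 = 1.375.
Midpoints: 0.6875, 2.0625, 3.4375, 4.8125.
h(0.6875) = -2.25, h(2.0625) = 3.25, h(3.4375) = 8.75, h(4.8125) = 14.25.
Sum = Δt · [h(0.6875) + h(2.0625) + h(3.4375) + h(4.8125)].
Sum = 33.

33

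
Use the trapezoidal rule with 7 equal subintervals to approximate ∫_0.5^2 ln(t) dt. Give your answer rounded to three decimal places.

0.227

Δt = (2 − 0.5)/7 = 3/14.
f(0.5) ≈ -0.693, f(5/7) ≈ -0.336, f(13/14) ≈ -0.074, f(8/7) ≈ 0.134, f(19/14) ≈ 0.305, f(11/7) ≈ 0.452, f(25/14) ≈ 0.580, f(2) ≈ 0.693.
T_7 = (Δt/2)·[f(t_0) + 2f(t_1) + ... + 2f(t_{6}) + f(t_7)].
Sum ≈ 0.227.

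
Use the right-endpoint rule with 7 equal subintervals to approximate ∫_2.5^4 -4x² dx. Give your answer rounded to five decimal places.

-68.72449

Δx = (4 − 2.5)/7 = 3/14.
Right endpoints: 19/7, 41/14, 22/7, 47/14, 25/7, 53/14, 4.
f(19/7) = -1444/49, f(41/14) = -1681/49, f(22/7) = -1936/49, f(47/14) = -2209/49, f(25/7) = -2500/49, f(53/14) = -2809/49, f(4) = -64.
Sum = Δx · [f(19/7) + f(41/14) + f(22/7) + ...].
Sum ≈ -68.72449.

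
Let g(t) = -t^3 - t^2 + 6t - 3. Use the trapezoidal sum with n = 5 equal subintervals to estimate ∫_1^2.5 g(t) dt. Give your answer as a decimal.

Δt = (2.5 − 1)/5 = 0.3.
g(1) = 1, g(1.3) = 0.913, g(1.6) = -0.056, g(1.9) = -2.069, g(2.2) = -5.288, g(2.5) = -9.875.
T_5 = (Δt/2)·[g(t_0) + 2g(t_1) + ... + 2g(t_{4}) + g(t_5)].
Sum = -3.28125.

-3.28125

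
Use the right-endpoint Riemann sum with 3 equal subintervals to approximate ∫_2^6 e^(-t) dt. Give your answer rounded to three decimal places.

0.063

Δt = (6 − 2)/3 = 4/3.
Right endpoints: 10/3, 14/3, 6.
f(10/3) ≈ 0.036, f(14/3) ≈ 0.009, f(6) ≈ 0.002.
Sum = Δt · [f(10/3) + f(14/3) + f(6)].
Sum ≈ 0.063.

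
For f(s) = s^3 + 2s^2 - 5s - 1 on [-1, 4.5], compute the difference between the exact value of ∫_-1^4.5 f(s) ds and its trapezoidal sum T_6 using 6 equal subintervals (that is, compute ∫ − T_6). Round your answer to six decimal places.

Exact integral: ∫_-1^4.5 f(s) ds ≈ 110.05729167.
T_6 ≈ 115.64163773.
Error ≈ 110.05729167 − 115.64163773 ≈ -5.584346.

-5.584346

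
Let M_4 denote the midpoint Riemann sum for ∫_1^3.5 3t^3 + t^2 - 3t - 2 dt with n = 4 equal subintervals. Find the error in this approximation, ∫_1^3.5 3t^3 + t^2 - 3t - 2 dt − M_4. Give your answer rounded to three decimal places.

Exact integral: ∫_1^3.5 f(t) dt ≈ 103.88021.
M_4 ≈ 102.15088.
Error ≈ 103.88021 − 102.15088 ≈ 1.729.

1.729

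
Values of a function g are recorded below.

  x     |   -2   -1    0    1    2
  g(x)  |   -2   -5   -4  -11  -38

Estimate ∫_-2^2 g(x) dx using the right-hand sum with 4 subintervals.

-58

Δx = 1.
Sum = 1·[(-5) + (-4) + (-11) + (-38)] = -58.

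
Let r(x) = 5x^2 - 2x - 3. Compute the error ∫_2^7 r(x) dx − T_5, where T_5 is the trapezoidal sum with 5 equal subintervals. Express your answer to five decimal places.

Exact integral: ∫_2^7 r(x) dx ≈ 498.3333333.
T_5 = 502.5.
Error ≈ 498.3333333 − 502.5 ≈ -4.16667.

-4.16667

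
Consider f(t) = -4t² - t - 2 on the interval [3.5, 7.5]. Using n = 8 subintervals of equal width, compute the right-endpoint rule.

-581

Δt = (7.5 − 3.5)/8 = 0.5.
Right endpoints: 4, 4.5, 5, 5.5, 6, 6.5, 7, 7.5.
f(4) = -70, f(4.5) = -87.5, f(5) = -107, f(5.5) = -128.5, f(6) = -152, f(6.5) = -177.5, f(7) = -205, f(7.5) = -234.5.
Sum = Δt · [f(4) + f(4.5) + f(5) + ...].
Sum = -581.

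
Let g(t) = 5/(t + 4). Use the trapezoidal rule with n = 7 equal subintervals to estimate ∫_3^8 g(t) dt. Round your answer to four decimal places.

2.6978

Δt = (8 − 3)/7 = 5/7.
g(3) = 5/7, g(26/7) = 35/54, g(31/7) = 35/59, g(36/7) = 0.546875, g(41/7) = 35/69, g(46/7) = 35/74, g(51/7) = 35/79, g(8) = 5/12.
T_7 = (Δt/2)·[g(t_0) + 2g(t_1) + ... + 2g(t_{6}) + g(t_7)].
Sum ≈ 2.6978.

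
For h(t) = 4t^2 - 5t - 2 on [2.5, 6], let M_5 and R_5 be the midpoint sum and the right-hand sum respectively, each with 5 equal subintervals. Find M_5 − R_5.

M_5 = 185.22.
R_5 = 222.46.
M_5 − R_5 = -37.24.

-37.24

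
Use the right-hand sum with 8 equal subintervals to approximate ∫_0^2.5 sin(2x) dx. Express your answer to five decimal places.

0.19660

Δx = (2.5 − 0)/8 = 0.3125.
Right endpoints: 0.3125, 0.625, 0.9375, 1.25, 1.5625, 1.875, 2.1875, 2.5.
f(0.3125) ≈ 0.58510, f(0.625) ≈ 0.94898, f(0.9375) ≈ 0.95409, f(1.25) ≈ 0.59847, f(1.5625) ≈ 0.01659, f(1.875) ≈ -0.57156, f(2.1875) ≈ -0.94362, f(2.5) ≈ -0.95892.
Sum = Δx · [f(0.3125) + f(0.625) + f(0.9375) + ...].
Sum ≈ 0.19660.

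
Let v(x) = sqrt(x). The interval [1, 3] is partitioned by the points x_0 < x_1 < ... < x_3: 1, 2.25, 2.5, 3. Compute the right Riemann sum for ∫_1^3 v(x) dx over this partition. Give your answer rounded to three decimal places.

Subinterval widths: 1.25, 0.25, 0.5.
Right endpoints: 2.25, 2.5, 3.
v(2.25) ≈ 1.500, v(2.5) ≈ 1.581, v(3) ≈ 1.732.
Sum = Σ Δx_i · v(x_i).
Sum ≈ 3.136.

3.136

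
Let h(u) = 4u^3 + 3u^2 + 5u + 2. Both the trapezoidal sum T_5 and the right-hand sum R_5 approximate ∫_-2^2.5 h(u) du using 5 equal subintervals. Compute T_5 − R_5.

T_5 = 64.9575.
R_5 = 120.645.
T_5 − R_5 = -55.6875.

-55.6875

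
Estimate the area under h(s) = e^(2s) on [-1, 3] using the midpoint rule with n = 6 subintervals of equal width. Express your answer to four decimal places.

187.4497

Δs = (3 − (-1))/6 = 2/3.
Midpoints: -2/3, 0, 2/3, 4/3, 2, 8/3.
h(-2/3) ≈ 0.2636, h(0) ≈ 1.0000, h(2/3) ≈ 3.7937, h(4/3) ≈ 14.3919, h(2) ≈ 54.5982, h(8/3) ≈ 207.1272.
Sum = Δs · [h(-2/3) + h(0) + h(2/3) + ...].
Sum ≈ 187.4497.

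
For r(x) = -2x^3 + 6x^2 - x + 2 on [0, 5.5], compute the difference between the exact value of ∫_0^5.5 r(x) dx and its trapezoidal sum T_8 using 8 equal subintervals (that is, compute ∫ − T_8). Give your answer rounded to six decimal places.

4.549316

Exact integral: ∫_0^5.5 r(x) dx = -128.90625.
T_8 ≈ -133.45556641.
Error ≈ -128.90625 − (-133.45556641) ≈ 4.549316.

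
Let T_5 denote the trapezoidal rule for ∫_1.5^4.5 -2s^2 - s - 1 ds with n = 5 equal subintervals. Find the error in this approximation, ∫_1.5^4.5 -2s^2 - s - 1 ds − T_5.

Exact integral: ∫_1.5^4.5 f(s) ds = -70.5.
T_5 = -70.86.
Error = -70.5 − (-70.86) = 0.36.

0.36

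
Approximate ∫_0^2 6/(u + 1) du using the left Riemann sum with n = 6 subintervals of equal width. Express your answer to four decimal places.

Δu = (2 − 0)/6 = 1/3.
Left endpoints: 0, 1/3, 2/3, 1, 4/3, 5/3.
f(0) = 6, f(1/3) = 4.5, f(2/3) = 3.6, f(1) = 3, f(4/3) = 18/7, f(5/3) = 2.25.
Sum = Δu · [f(0) + f(1/3) + f(2/3) + ...].
Sum ≈ 7.3071.

7.3071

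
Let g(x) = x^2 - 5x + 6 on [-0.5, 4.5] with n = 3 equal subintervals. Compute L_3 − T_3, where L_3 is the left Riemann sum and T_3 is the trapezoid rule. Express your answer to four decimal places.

L_3 ≈ 16.898148.
T_3 ≈ 12.731481.
L_3 − T_3 ≈ 4.1667.

4.1667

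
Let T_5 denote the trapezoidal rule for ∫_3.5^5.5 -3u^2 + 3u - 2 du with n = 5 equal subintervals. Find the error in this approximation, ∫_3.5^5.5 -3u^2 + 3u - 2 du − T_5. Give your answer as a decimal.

Exact integral: ∫_3.5^5.5 f(u) du = -100.5.
T_5 = -100.66.
Error = -100.5 − (-100.66) = 0.16.

0.16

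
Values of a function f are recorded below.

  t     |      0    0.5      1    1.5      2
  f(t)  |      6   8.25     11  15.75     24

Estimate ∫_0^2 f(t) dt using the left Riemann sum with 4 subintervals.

Δt = 0.5.
Sum = 0.5·[6 + 8.25 + 11 + 15.75] = 20.5.

20.5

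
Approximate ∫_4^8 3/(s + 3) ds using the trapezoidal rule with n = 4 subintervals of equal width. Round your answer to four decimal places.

1.3590

Δs = (8 − 4)/4 = 1.
f(4) = 3/7, f(5) = 0.375, f(6) = 1/3, f(7) = 0.3, f(8) = 3/11.
T_4 = (Δs/2)·[f(s_0) + 2f(s_1) + 2f(s_2) + 2f(s_3) + f(s_4)].
Sum ≈ 1.3590.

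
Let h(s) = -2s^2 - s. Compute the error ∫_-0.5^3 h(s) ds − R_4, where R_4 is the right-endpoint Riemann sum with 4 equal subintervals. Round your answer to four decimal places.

Exact integral: ∫_-0.5^3 h(s) ds ≈ -22.458333.
R_4 = -32.5390625.
Error ≈ -22.458333 − (-32.5390625) ≈ 10.0807.

10.0807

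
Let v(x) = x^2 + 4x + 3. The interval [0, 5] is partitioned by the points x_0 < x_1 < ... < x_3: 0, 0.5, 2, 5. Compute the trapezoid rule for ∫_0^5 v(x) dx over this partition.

111.75

Subinterval widths: 0.5, 1.5, 3.
v(0) = 3, v(0.5) = 5.25, v(2) = 15, v(5) = 48.
On each subinterval the trapezoid contributes (Δx_i/2)·[v(x_{i-1}) + v(x_i)].
Sum = 111.75.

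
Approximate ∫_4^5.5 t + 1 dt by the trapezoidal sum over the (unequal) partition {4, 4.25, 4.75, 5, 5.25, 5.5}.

Subinterval widths: 0.25, 0.5, 0.25, 0.25, 0.25.
f(4) = 5, f(4.25) = 5.25, f(4.75) = 5.75, f(5) = 6, f(5.25) = 6.25, f(5.5) = 6.5.
On each subinterval the trapezoid contributes (Δt_i/2)·[f(t_{i-1}) + f(t_i)].
Sum = 8.625.

8.625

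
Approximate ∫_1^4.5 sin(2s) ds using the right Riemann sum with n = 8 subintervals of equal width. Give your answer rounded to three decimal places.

0.123

Δs = (4.5 − 1)/8 = 0.4375.
Right endpoints: 1.4375, 1.875, 2.3125, 2.75, 3.1875, 3.625, 4.0625, 4.5.
f(1.4375) ≈ 0.263, f(1.875) ≈ -0.572, f(2.3125) ≈ -0.996, f(2.75) ≈ -0.706, f(3.1875) ≈ 0.092, f(3.625) ≈ 0.823, f(4.0625) ≈ 0.963, f(4.5) ≈ 0.412.
Sum = Δs · [f(1.4375) + f(1.875) + f(2.3125) + ...].
Sum ≈ 0.123.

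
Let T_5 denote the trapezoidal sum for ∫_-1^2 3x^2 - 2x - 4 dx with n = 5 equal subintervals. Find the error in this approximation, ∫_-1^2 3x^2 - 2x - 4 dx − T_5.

Exact integral: ∫_-1^2 f(x) dx = -6.
T_5 = -5.46.
Error = -6 − (-5.46) = -0.54.

-0.54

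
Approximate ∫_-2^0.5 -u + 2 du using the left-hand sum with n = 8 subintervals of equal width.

7.265625

Δu = (0.5 − (-2))/8 = 0.3125.
Left endpoints: -2, -1.6875, -1.375, -1.0625, -0.75, -0.4375, -0.125, 0.1875.
f(-2) = 4, f(-1.6875) = 3.6875, f(-1.375) = 3.375, f(-1.0625) = 3.0625, f(-0.75) = 2.75, f(-0.4375) = 2.4375, f(-0.125) = 2.125, f(0.1875) = 1.8125.
Sum = Δu · [f(-2) + f(-1.6875) + f(-1.375) + ...].
Sum = 7.265625.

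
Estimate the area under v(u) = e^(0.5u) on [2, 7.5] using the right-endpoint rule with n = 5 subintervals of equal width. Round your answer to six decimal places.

103.493820

Δu = (7.5 − 2)/5 = 1.1.
Right endpoints: 3.1, 4.2, 5.3, 6.4, 7.5.
v(3.1) ≈ 4.711470, v(4.2) ≈ 8.166170, v(5.3) ≈ 14.154039, v(6.4) ≈ 24.532530, v(7.5) ≈ 42.521082.
Sum = Δu · [v(3.1) + v(4.2) + v(5.3) + v(6.4) + v(7.5)].
Sum ≈ 103.493820.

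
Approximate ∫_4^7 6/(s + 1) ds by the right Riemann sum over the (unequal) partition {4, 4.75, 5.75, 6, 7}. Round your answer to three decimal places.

2.636

Subinterval widths: 0.75, 1, 0.25, 1.
Right endpoints: 4.75, 5.75, 6, 7.
f(4.75) = 24/23, f(5.75) = 8/9, f(6) = 6/7, f(7) = 0.75.
Sum = Σ Δs_i · f(s_i).
Sum ≈ 2.636.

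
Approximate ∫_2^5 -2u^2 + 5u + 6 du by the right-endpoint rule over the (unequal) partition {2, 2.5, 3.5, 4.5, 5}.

-19.5

Subinterval widths: 0.5, 1, 1, 0.5.
Right endpoints: 2.5, 3.5, 4.5, 5.
f(2.5) = 6, f(3.5) = -1, f(4.5) = -12, f(5) = -19.
Sum = Σ Δu_i · f(u_i).
Sum = -19.5.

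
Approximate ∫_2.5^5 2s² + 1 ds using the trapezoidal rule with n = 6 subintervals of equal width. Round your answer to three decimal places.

75.561

Δs = (5 − 2.5)/6 = 5/12.
f(2.5) = 13.5, f(35/12) = 1297/72, f(10/3) = 209/9, f(3.75) = 29.125, f(25/6) = 643/18, f(55/12) = 3097/72, f(5) = 51.
T_6 = (Δs/2)·[f(s_0) + 2f(s_1) + ... + 2f(s_{5}) + f(s_6)].
Sum ≈ 75.561.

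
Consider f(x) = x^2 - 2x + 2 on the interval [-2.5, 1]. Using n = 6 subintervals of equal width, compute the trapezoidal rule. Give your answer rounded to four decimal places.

17.9902

Δx = (1 − (-2.5))/6 = 7/12.
f(-2.5) = 13.25, f(-23/12) = 1369/144, f(-4/3) = 58/9, f(-0.75) = 4.0625, f(-1/6) = 85/36, f(5/12) = 193/144, f(1) = 1.
T_6 = (Δx/2)·[f(x_0) + 2f(x_1) + ... + 2f(x_{5}) + f(x_6)].
Sum ≈ 17.9902.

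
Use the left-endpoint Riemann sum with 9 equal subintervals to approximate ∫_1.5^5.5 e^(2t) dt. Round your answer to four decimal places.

Δt = (5.5 − 1.5)/9 = 4/9.
Left endpoints: 1.5, 35/18, 43/18, 17/6, 59/18, 67/18, 25/6, 83/18, 91/18.
f(1.5) ≈ 20.0855, f(35/18) ≈ 48.8566, f(43/18) ≈ 118.8400, f(17/6) ≈ 289.0694, f(59/18) ≈ 703.1397, f(67/18) ≈ 1710.3348, f(25/6) ≈ 4160.2620, f(83/18) ≈ 10119.5272, f(91/18) ≈ 24614.9955.
Sum = Δt · [f(1.5) + f(35/18) + f(43/18) + ...].
Sum ≈ 18571.1603.

18571.1603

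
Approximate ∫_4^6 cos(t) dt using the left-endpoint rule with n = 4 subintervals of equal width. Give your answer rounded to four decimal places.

0.0639

Δt = (6 − 4)/4 = 0.5.
Left endpoints: 4, 4.5, 5, 5.5.
f(4) ≈ -0.6536, f(4.5) ≈ -0.2108, f(5) ≈ 0.2837, f(5.5) ≈ 0.7087.
Sum = Δt · [f(4) + f(4.5) + f(5) + f(5.5)].
Sum ≈ 0.0639.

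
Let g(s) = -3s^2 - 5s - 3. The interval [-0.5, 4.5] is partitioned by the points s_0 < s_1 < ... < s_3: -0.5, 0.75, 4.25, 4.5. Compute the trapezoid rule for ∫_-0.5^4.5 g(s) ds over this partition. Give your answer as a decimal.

-178.671875

Subinterval widths: 1.25, 3.5, 0.25.
g(-0.5) = -1.25, g(0.75) = -8.4375, g(4.25) = -78.4375, g(4.5) = -86.25.
On each subinterval the trapezoid contributes (Δs_i/2)·[g(s_{i-1}) + g(s_i)].
Sum = -178.671875.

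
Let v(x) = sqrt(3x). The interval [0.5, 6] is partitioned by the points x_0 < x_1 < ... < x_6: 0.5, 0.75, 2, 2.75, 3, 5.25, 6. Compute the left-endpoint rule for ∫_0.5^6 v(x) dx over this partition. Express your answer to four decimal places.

Subinterval widths: 0.25, 1.25, 0.75, 0.25, 2.25, 0.75.
Left endpoints: 0.5, 0.75, 2, 2.75, 3, 5.25.
v(0.5) ≈ 1.2247, v(0.75) ≈ 1.5000, v(2) ≈ 2.4495, v(2.75) ≈ 2.8723, v(3) ≈ 3.0000, v(5.25) ≈ 3.9686.
Sum = Σ Δx_i · v(x_i).
Sum ≈ 14.4628.

14.4628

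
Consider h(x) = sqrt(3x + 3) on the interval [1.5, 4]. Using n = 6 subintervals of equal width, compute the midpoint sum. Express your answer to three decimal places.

8.347

Δx = (4 − 1.5)/6 = 5/12.
Midpoints: 41/24, 2.125, 61/24, 71/24, 3.375, 91/24.
h(41/24) ≈ 2.850, h(2.125) ≈ 3.062, h(61/24) ≈ 3.260, h(71/24) ≈ 3.446, h(3.375) ≈ 3.623, h(91/24) ≈ 3.791.
Sum = Δx · [h(41/24) + h(2.125) + h(61/24) + ...].
Sum ≈ 8.347.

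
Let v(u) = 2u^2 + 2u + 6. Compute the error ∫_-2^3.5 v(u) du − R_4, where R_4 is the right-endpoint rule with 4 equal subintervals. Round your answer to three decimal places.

-22.372

Exact integral: ∫_-2^3.5 v(u) du ≈ 75.16667.
R_4 = 97.5390625.
Error ≈ 75.16667 − 97.5390625 ≈ -22.372.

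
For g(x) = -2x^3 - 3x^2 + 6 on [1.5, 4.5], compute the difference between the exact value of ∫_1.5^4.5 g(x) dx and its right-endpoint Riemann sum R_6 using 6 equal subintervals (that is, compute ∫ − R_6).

60

Exact integral: ∫_1.5^4.5 g(x) dx = -272.25.
R_6 = -332.25.
Error = -272.25 − (-332.25) = 60.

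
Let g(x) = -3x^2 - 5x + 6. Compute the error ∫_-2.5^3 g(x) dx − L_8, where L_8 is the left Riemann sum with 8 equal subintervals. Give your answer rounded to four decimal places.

-10.9893

Exact integral: ∫_-2.5^3 g(x) dx = -16.5.
L_8 ≈ -5.510742.
Error ≈ -16.5 − (-5.510742) ≈ -10.9893.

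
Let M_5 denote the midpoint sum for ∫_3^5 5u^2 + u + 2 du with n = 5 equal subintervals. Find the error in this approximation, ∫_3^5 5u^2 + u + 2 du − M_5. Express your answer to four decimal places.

Exact integral: ∫_3^5 f(u) du ≈ 175.333333.
M_5 = 175.2.
Error ≈ 175.333333 − 175.2 ≈ 0.1333.

0.1333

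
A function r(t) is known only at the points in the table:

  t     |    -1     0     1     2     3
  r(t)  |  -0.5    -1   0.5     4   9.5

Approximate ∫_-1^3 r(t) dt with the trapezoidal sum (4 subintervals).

Δt = 1.
T_4 = (1/2)·[(-0.5) + 2·(-1) + 2·0.5 + 2·4 + 9.5] = 8.

8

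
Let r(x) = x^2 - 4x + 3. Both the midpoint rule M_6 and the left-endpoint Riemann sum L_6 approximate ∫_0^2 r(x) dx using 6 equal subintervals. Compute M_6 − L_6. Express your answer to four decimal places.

-0.7222

M_6 ≈ 0.648148.
L_6 ≈ 1.370370.
M_6 − L_6 ≈ -0.7222.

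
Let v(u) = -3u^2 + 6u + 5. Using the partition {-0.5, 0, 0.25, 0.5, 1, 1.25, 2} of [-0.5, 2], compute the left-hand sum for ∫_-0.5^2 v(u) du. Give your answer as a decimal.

14.9375

Subinterval widths: 0.5, 0.25, 0.25, 0.5, 0.25, 0.75.
Left endpoints: -0.5, 0, 0.25, 0.5, 1, 1.25.
v(-0.5) = 1.25, v(0) = 5, v(0.25) = 6.3125, v(0.5) = 7.25, v(1) = 8, v(1.25) = 7.8125.
Sum = Σ Δu_i · v(u_i).
Sum = 14.9375.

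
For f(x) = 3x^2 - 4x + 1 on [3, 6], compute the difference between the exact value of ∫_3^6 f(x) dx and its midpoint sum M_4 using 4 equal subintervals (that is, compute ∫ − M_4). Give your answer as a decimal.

Exact integral: ∫_3^6 f(x) dx = 138.
M_4 = 137.578125.
Error = 138 − 137.578125 = 0.421875.

0.421875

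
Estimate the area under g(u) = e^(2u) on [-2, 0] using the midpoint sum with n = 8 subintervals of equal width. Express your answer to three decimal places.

Δu = (0 − (-2))/8 = 0.25.
Midpoints: -1.875, -1.625, -1.375, -1.125, -0.875, -0.625, -0.375, -0.125.
g(-1.875) ≈ 0.024, g(-1.625) ≈ 0.039, g(-1.375) ≈ 0.064, g(-1.125) ≈ 0.105, g(-0.875) ≈ 0.174, g(-0.625) ≈ 0.287, g(-0.375) ≈ 0.472, g(-0.125) ≈ 0.779.
Sum = Δu · [g(-1.875) + g(-1.625) + g(-1.375) + ...].
Sum ≈ 0.486.

0.486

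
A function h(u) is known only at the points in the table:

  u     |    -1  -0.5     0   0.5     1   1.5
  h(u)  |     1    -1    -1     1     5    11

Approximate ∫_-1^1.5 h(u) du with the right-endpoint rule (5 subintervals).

7.5

Δu = 0.5.
Sum = 0.5·[(-1) + (-1) + 1 + 5 + 11] = 7.5.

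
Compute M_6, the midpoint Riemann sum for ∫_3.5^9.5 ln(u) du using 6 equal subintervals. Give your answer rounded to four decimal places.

Δu = (9.5 − 3.5)/6 = 1.
Midpoints: 4, 5, 6, 7, 8, 9.
f(4) ≈ 1.3863, f(5) ≈ 1.6094, f(6) ≈ 1.7918, f(7) ≈ 1.9459, f(8) ≈ 2.0794, f(9) ≈ 2.1972.
Sum = Δu · [f(4) + f(5) + f(6) + ...].
Sum ≈ 11.0101.

11.0101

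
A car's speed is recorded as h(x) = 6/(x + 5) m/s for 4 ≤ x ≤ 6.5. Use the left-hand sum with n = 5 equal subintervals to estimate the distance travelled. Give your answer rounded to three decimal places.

Δx = (6.5 − 4)/5 = 0.5.
Left endpoints: 4, 4.5, 5, 5.5, 6.
h(4) = 2/3, h(4.5) = 12/19, h(5) = 0.6, h(5.5) = 4/7, h(6) = 6/11.
Sum = Δx · [h(4) + h(4.5) + h(5) + h(5.5) + h(6)].
Sum ≈ 1.508.

1.508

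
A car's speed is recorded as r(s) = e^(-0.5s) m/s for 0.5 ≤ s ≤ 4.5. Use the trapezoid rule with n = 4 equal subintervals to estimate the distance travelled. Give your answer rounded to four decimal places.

Δs = (4.5 − 0.5)/4 = 1.
r(0.5) ≈ 0.7788, r(1.5) ≈ 0.4724, r(2.5) ≈ 0.2865, r(3.5) ≈ 0.1738, r(4.5) ≈ 0.1054.
T_4 = (Δs/2)·[r(s_0) + 2r(s_1) + 2r(s_2) + 2r(s_3) + r(s_4)].
Sum ≈ 1.3747.

1.3747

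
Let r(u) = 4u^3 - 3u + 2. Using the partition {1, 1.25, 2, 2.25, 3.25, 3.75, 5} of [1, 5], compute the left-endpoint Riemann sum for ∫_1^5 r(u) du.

370

Subinterval widths: 0.25, 0.75, 0.25, 1, 0.5, 1.25.
Left endpoints: 1, 1.25, 2, 2.25, 3.25, 3.75.
r(1) = 3, r(1.25) = 6.0625, r(2) = 28, r(2.25) = 40.8125, r(3.25) = 129.5625, r(3.75) = 201.6875.
Sum = Σ Δu_i · r(u_i).
Sum = 370.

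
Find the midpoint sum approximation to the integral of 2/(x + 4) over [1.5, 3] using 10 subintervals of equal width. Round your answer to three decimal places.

0.482

Δx = (3 − 1.5)/10 = 0.15.
Midpoints: 1.575, 1.725, 1.875, 2.025, 2.175, 2.325, 2.475, 2.625, 2.775, 2.925.
f(1.575) = 80/223, f(1.725) = 80/229, f(1.875) = 16/47, f(2.025) = 80/241, f(2.175) = 80/247, f(2.325) = 80/253, f(2.475) = 80/259, f(2.625) = 16/53, f(2.775) = 80/271, f(2.925) = 80/277.
Sum = Δx · [f(1.575) + f(1.725) + f(1.875) + ...].
Sum ≈ 0.482.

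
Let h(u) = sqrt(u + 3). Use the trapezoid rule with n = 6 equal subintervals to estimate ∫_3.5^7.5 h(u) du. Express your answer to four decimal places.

Δu = (7.5 − 3.5)/6 = 2/3.
h(3.5) ≈ 2.5495, h(25/6) ≈ 2.6771, h(29/6) ≈ 2.7988, h(5.5) ≈ 2.9155, h(37/6) ≈ 3.0277, h(41/6) ≈ 3.1358, h(7.5) ≈ 3.2404.
T_6 = (Δu/2)·[h(u_0) + 2h(u_1) + ... + 2h(u_{5}) + h(u_6)].
Sum ≈ 11.6332.

11.6332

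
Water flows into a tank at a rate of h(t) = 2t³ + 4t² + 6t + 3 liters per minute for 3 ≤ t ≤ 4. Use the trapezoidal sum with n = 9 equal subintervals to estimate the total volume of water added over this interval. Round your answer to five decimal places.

Δt = (4 − 3)/9 = 1/9.
h(3) = 111, h(28/9) = 87923/729, h(29/9) = 95335/729, h(10/3) = 3821/27, h(31/9) = 111431/729, h(32/9) = 120139/729, h(11/3) = 4789/27, h(34/9) = 138935/729, h(35/9) = 149047/729, h(4) = 219.
T_9 = (Δt/2)·[h(t_0) + 2h(t_1) + ... + 2h(t_{8}) + h(t_9)].
Sum ≈ 160.88477.

160.88477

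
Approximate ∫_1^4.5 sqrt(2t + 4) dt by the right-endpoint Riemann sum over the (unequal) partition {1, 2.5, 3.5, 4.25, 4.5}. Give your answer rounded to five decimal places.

Subinterval widths: 1.5, 1, 0.75, 0.25.
Right endpoints: 2.5, 3.5, 4.25, 4.5.
f(2.5) ≈ 3.00000, f(3.5) ≈ 3.31662, f(4.25) ≈ 3.53553, f(4.5) ≈ 3.60555.
Sum = Σ Δt_i · f(t_i).
Sum ≈ 11.36966.

11.36966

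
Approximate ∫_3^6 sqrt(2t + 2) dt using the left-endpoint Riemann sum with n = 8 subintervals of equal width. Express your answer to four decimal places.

Δt = (6 − 3)/8 = 0.375.
Left endpoints: 3, 3.375, 3.75, 4.125, 4.5, 4.875, 5.25, 5.625.
f(3) ≈ 2.8284, f(3.375) ≈ 2.9580, f(3.75) ≈ 3.0822, f(4.125) ≈ 3.2016, f(4.5) ≈ 3.3166, f(4.875) ≈ 3.4278, f(5.25) ≈ 3.5355, f(5.625) ≈ 3.6401.
Sum = Δt · [f(3) + f(3.375) + f(3.75) + ...].
Sum ≈ 9.7464.

9.7464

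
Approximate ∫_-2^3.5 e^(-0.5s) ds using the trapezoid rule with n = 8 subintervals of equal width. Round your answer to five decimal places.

5.13903

Δs = (3.5 − (-2))/8 = 0.6875.
f(-2) ≈ 2.71828, f(-1.3125) ≈ 1.92755, f(-0.625) ≈ 1.36684, f(0.0625) ≈ 0.96923, f(0.75) ≈ 0.68729, f(1.4375) ≈ 0.48736, f(2.125) ≈ 0.34559, f(2.8125) ≈ 0.24506, f(3.5) ≈ 0.17377.
T_8 = (Δs/2)·[f(s_0) + 2f(s_1) + ... + 2f(s_{7}) + f(s_8)].
Sum ≈ 5.13903.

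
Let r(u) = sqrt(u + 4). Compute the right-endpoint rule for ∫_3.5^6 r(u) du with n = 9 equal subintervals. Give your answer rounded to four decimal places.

7.4475

Δu = (6 − 3.5)/9 = 5/18.
Right endpoints: 34/9, 73/18, 13/3, 83/18, 44/9, 31/6, 49/9, 103/18, 6.
r(34/9) ≈ 2.7889, r(73/18) ≈ 2.8382, r(13/3) ≈ 2.8868, r(83/18) ≈ 2.9345, r(44/9) ≈ 2.9814, r(31/6) ≈ 3.0277, r(49/9) ≈ 3.0732, r(103/18) ≈ 3.1180, r(6) ≈ 3.1623.
Sum = Δu · [r(34/9) + r(73/18) + r(13/3) + ...].
Sum ≈ 7.4475.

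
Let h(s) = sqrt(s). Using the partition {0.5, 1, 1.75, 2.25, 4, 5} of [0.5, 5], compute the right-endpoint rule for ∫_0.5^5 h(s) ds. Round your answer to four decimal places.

Subinterval widths: 0.5, 0.75, 0.5, 1.75, 1.
Right endpoints: 1, 1.75, 2.25, 4, 5.
h(1) ≈ 1.0000, h(1.75) ≈ 1.3229, h(2.25) ≈ 1.5000, h(4) ≈ 2.0000, h(5) ≈ 2.2361.
Sum = Σ Δs_i · h(s_i).
Sum ≈ 7.9782.

7.9782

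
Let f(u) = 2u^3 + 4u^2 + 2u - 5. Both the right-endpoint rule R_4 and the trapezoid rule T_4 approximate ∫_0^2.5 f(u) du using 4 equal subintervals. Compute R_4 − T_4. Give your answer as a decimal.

19.140625

R_4 ≈ 55.1269531.
T_4 ≈ 35.9863281.
R_4 − T_4 = 19.140625.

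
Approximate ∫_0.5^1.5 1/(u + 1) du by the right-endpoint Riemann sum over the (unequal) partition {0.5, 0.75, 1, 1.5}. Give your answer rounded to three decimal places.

0.468

Subinterval widths: 0.25, 0.25, 0.5.
Right endpoints: 0.75, 1, 1.5.
f(0.75) = 4/7, f(1) = 0.5, f(1.5) = 0.4.
Sum = Σ Δu_i · f(u_i).
Sum ≈ 0.468.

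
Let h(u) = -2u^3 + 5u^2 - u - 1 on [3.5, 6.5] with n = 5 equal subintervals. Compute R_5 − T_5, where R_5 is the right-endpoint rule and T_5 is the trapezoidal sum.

-94.95

R_5 = -548.7.
T_5 = -453.75.
R_5 − T_5 = -94.95.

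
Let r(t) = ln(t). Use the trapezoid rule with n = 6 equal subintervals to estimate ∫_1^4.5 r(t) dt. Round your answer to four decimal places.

3.2466

Δt = (4.5 − 1)/6 = 7/12.
r(1) ≈ 0.0000, r(19/12) ≈ 0.4595, r(13/6) ≈ 0.7732, r(2.75) ≈ 1.0116, r(10/3) ≈ 1.2040, r(47/12) ≈ 1.3652, r(4.5) ≈ 1.5041.
T_6 = (Δt/2)·[r(t_0) + 2r(t_1) + ... + 2r(t_{5}) + r(t_6)].
Sum ≈ 3.2466.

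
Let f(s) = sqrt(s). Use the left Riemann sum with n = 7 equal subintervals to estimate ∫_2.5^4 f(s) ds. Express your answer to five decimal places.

2.65297

Δs = (4 − 2.5)/7 = 3/14.
Left endpoints: 2.5, 19/7, 41/14, 22/7, 47/14, 25/7, 53/14.
f(2.5) ≈ 1.58114, f(19/7) ≈ 1.64751, f(41/14) ≈ 1.71131, f(22/7) ≈ 1.77281, f(47/14) ≈ 1.83225, f(25/7) ≈ 1.88982, f(53/14) ≈ 1.94569.
Sum = Δs · [f(2.5) + f(19/7) + f(41/14) + ...].
Sum ≈ 2.65297.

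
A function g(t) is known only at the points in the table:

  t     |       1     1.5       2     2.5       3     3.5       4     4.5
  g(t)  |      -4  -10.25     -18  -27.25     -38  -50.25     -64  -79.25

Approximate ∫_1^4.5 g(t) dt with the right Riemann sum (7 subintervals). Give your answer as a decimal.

Δt = 0.5.
Sum = 0.5·[(-10.25) + (-18) + (-27.25) + (-38) + (-50.25) + (-64) + (-79.25)] = -143.5.

-143.5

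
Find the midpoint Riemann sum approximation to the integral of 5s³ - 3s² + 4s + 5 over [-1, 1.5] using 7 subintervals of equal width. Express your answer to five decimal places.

Δs = (1.5 − (-1))/7 = 5/14.
Midpoints: -23/28, -13/28, -3/28, 0.25, 17/28, 27/28, 37/28.
f(-23/28) = -67639/21952, f(-13/28) = 43811/21952, f(-3/28) = 99461/21952, f(0.25) = 5.890625, f(17/28) = 163361/21952, f(27/28) = 231611/21952, f(37/28) = 364061/21952.
Sum = Δs · [f(-23/28) + f(-13/28) + f(-3/28) + ...].
Sum ≈ 15.68320.

15.68320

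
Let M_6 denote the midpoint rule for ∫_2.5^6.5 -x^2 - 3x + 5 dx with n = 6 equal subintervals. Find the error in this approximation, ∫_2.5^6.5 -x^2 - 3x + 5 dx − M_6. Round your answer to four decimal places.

Exact integral: ∫_2.5^6.5 f(x) dx ≈ -120.333333.
M_6 ≈ -120.185185.
Error ≈ -120.333333 − (-120.185185) ≈ -0.1481.

-0.1481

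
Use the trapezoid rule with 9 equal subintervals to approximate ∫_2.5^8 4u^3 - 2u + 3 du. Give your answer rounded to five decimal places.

4037.25463

Δu = (8 − 2.5)/9 = 11/18.
f(2.5) = 60.5, f(28/9) = 85459/729, f(67/18) = 294283/1458, f(13/3) = 8635/27, f(89/18) = 694925/1458, f(50/9) = 494087/729, f(37/6) = 50149/54, f(61/9) = 900229/729, f(133/18) = 2335465/1458, f(8) = 2035.
T_9 = (Δu/2)·[f(u_0) + 2f(u_1) + ... + 2f(u_{8}) + f(u_9)].
Sum ≈ 4037.25463.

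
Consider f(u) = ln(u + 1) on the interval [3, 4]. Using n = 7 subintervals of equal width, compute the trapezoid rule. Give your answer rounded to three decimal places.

Δu = (4 − 3)/7 = 1/7.
f(3) ≈ 1.386, f(22/7) ≈ 1.421, f(23/7) ≈ 1.455, f(24/7) ≈ 1.488, f(25/7) ≈ 1.520, f(26/7) ≈ 1.551, f(27/7) ≈ 1.580, f(4) ≈ 1.609.
T_7 = (Δu/2)·[f(u_0) + 2f(u_1) + ... + 2f(u_{6}) + f(u_7)].
Sum ≈ 1.502.

1.502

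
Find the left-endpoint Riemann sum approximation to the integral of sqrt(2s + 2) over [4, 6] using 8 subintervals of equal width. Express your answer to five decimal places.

6.84746

Δs = (6 − 4)/8 = 0.25.
Left endpoints: 4, 4.25, 4.5, 4.75, 5, 5.25, 5.5, 5.75.
f(4) ≈ 3.16228, f(4.25) ≈ 3.24037, f(4.5) ≈ 3.31662, f(4.75) ≈ 3.39116, f(5) ≈ 3.46410, f(5.25) ≈ 3.53553, f(5.5) ≈ 3.60555, f(5.75) ≈ 3.67423.
Sum = Δs · [f(4) + f(4.25) + f(4.5) + ...].
Sum ≈ 6.84746.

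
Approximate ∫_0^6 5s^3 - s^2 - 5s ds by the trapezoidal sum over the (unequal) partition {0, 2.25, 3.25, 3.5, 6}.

1677.91796875

Subinterval widths: 2.25, 1, 0.25, 2.5.
f(0) = 0, f(2.25) = 40.640625, f(3.25) = 144.828125, f(3.5) = 184.625, f(6) = 1014.
On each subinterval the trapezoid contributes (Δs_i/2)·[f(s_{i-1}) + f(s_i)].
Sum = 1677.91796875.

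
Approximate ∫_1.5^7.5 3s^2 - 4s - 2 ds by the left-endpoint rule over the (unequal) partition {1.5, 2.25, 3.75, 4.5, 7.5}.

146.484375

Subinterval widths: 0.75, 1.5, 0.75, 3.
Left endpoints: 1.5, 2.25, 3.75, 4.5.
f(1.5) = -1.25, f(2.25) = 4.1875, f(3.75) = 25.1875, f(4.5) = 40.75.
Sum = Σ Δs_i · f(s_i).
Sum = 146.484375.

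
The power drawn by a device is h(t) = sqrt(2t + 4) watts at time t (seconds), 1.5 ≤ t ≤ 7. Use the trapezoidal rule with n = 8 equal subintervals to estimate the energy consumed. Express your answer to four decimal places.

Δt = (7 − 1.5)/8 = 0.6875.
h(1.5) ≈ 2.6458, h(2.1875) ≈ 2.8940, h(2.875) ≈ 3.1225, h(3.5625) ≈ 3.3354, h(4.25) ≈ 3.5355, h(4.9375) ≈ 3.7249, h(5.625) ≈ 3.9051, h(6.3125) ≈ 4.0774, h(7) ≈ 4.2426.
T_8 = (Δt/2)·[h(t_0) + 2h(t_1) + ... + 2h(t_{7}) + h(t_8)].
Sum ≈ 19.2768.

19.2768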